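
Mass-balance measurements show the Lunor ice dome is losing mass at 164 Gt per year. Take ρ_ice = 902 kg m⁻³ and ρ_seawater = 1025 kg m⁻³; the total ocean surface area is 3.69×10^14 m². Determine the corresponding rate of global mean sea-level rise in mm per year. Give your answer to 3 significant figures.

ρ_w = 1025 kg m⁻³. Annual water volume added = 164 Gt / ρ_w = 1.640×10^14 kg / 1025 kg m⁻³ = 1.600×10^11 m³.
Δh per year = 1.600×10^11 / 3.69×10^14 = 4.34×10^-4 m = 0.434 mm.

≈ 0.434 mm/yr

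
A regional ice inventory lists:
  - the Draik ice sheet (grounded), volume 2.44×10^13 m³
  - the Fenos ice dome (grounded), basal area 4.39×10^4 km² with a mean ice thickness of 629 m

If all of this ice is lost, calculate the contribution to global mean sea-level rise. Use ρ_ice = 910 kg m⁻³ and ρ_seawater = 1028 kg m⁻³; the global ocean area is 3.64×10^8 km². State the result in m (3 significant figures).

≈ 0.126 m

Draik: 2.44×10^13 m³ × (910/1028) = 2.160×10^13 m³ of water.
Fenos: ice volume = 4.39×10^4 km² × 629 m = 2.761×10^4 km³; 2.761×10^4 × (910/1028) = 2.444×10^4 km³ of water.
Total added water ≈ 4.604×10^13 m³ over 3.64×10^14 m² → Δh = 0.126 m.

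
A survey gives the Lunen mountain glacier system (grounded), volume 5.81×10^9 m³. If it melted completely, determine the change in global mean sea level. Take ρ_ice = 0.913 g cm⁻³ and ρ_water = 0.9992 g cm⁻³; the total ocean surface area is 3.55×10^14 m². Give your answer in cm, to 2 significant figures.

Lunen: 5.81×10^9 m³ × (913/999.2) = 5.309×10^9 m³ of water.
Spread over 3.55×10^14 m² of ocean, Δh = 5.309×10^9 / 3.55×10^14 = 1.50×10^-5 m = 1.5×10^-3 cm.

≈ 1.5×10^-3 cm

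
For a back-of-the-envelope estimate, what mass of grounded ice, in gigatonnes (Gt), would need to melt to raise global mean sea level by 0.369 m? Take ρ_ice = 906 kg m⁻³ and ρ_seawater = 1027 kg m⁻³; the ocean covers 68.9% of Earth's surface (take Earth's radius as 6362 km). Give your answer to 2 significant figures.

Required water volume = Δh × A = 0.369 m × 3.50×10^14 m² = 1.293×10^14 m³.
ρ_w = 1027 kg m⁻³, so the mass of water = 1.293×10^14 m³ × 1027 kg m⁻³ = 1.328×10^17 kg = 1.3×10^5 Gt (and the same mass of ice, by conservation).

≈ 1.3×10^5 Gt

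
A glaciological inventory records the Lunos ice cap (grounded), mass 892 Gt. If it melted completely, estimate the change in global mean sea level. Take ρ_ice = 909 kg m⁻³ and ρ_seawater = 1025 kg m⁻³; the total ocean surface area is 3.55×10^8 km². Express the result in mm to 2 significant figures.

≈ 2.5 mm

Lunos: 892 Gt = 8.920×10^14 kg; dividing by ρ_w = 1025 kg m⁻³ gives 8.702×10^11 m³ of water.
Spread over 3.55×10^14 m² of ocean, Δh = 8.702×10^11 / 3.55×10^14 = 2.45×10^-3 m = 2.5 mm.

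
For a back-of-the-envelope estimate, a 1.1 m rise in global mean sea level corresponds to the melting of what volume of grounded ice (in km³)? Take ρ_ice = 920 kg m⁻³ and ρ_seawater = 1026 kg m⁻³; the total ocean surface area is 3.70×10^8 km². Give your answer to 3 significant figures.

Required water volume = Δh × A = 1.1 m × 3.70×10^14 m² = 4.070×10^14 m³ = 4.070×10^5 km³.
Ice volume = water volume × ρ_w/ρ_ice = 4.070×10^5 × 1026/920 = 4.54×10^5 km³.

≈ 4.54×10^5 km³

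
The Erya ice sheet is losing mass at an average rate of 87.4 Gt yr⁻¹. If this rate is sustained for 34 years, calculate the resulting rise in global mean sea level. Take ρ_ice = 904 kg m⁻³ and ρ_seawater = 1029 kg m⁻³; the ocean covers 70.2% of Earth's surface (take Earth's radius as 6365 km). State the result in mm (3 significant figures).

≈ 8.08 mm

Total mass lost = 87.4 Gt/yr × 34 yr = 2972 Gt = 2.972×10^15 kg.
ρ_w = 1029 kg m⁻³, so water volume = 2.972×10^15 / 1029 = 2.888×10^12 m³.
Δh = 2.888×10^12 / 3.57×10^14 = 8.08×10^-3 m = 8.08 mm.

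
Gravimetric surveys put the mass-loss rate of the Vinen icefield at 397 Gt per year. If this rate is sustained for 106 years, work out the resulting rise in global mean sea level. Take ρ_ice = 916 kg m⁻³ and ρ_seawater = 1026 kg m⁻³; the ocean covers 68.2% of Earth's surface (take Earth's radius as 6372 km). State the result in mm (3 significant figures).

≈ 118 mm

Total mass lost = 397 Gt/yr × 106 yr = 4.208×10^4 Gt = 4.208×10^16 kg.
ρ_w = 1026 kg m⁻³, so water volume = 4.208×10^16 / 1026 = 4.102×10^13 m³.
Δh = 4.102×10^13 / 3.48×10^14 = 0.118 m = 118 mm.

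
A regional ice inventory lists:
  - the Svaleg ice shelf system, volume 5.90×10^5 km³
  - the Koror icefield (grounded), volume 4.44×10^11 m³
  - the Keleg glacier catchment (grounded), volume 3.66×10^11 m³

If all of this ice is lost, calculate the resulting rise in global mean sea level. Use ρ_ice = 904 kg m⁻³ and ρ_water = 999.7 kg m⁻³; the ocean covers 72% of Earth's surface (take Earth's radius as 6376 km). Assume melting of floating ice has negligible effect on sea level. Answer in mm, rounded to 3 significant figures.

≈ 1.99 mm

The Svaleg ice shelf system is floating and already displaces its own weight of water, so its melt adds essentially nothing to sea level.
Koror: 4.44×10^11 m³ × (904/999.7) = 4.015×10^11 m³ of water.
Keleg: 3.66×10^11 m³ × (904/999.7) = 3.310×10^11 m³ of water.
Total added water ≈ 7.325×10^11 m³ over 3.68×10^14 m² → Δh = 1.99×10^-3 m = 1.99 mm.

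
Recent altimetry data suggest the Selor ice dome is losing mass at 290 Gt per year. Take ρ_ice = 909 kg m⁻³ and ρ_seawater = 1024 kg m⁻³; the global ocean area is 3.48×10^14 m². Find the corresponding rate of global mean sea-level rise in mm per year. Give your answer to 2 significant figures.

ρ_w = 1024 kg m⁻³. Annual water volume added = 290 Gt / ρ_w = 2.900×10^14 kg / 1024 kg m⁻³ = 2.832×10^11 m³.
Δh per year = 2.832×10^11 / 3.48×10^14 = 8.14×10^-4 m = 0.81 mm.

≈ 0.81 mm/yr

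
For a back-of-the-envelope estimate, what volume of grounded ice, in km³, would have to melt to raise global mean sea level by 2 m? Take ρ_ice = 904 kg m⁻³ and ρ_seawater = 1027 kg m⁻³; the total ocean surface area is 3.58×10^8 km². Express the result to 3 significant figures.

≈ 8.13×10^5 km³

Required water volume = Δh × A = 2 m × 3.58×10^14 m² = 7.160×10^14 m³ = 7.160×10^5 km³.
Ice volume = water volume × ρ_w/ρ_ice = 7.160×10^5 × 1027/904 = 8.13×10^5 km³.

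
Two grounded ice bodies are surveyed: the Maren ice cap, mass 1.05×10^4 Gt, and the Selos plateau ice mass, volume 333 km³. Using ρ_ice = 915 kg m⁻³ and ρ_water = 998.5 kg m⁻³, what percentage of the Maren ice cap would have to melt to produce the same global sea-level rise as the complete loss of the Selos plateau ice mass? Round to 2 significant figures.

Equal sea-level rise means equal mass of meltwater, i.e. equal mass of ice lost.
Ice mass of Selos: 3.047×10^14 kg; ice mass of Maren: 1.050×10^16 kg.
Fraction required = 3.047×10^14 / 1.050×10^16 = 0.0290 → 2.9 %.

≈ 2.9 %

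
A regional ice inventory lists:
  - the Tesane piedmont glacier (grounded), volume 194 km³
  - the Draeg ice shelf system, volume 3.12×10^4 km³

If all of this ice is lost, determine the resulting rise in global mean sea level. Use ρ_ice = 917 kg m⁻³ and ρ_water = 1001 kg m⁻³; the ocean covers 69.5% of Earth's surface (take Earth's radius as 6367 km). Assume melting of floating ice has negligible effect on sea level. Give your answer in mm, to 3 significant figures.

≈ 0.502 mm

Tesane: 194 km³ × (917/1001) = 177.7 km³ of water.
The Draeg ice shelf system is floating and already displaces its own weight of water, so its melt adds essentially nothing to sea level.
Total added water ≈ 1.777×10^11 m³ over 3.54×10^14 m² → Δh = 5.02×10^-4 m = 0.502 mm.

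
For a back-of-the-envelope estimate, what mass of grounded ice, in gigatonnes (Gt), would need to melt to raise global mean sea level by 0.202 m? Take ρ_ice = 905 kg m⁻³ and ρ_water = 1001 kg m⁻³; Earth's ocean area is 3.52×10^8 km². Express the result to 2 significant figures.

Required water volume = Δh × A = 0.202 m × 3.52×10^14 m² = 7.110×10^13 m³.
ρ_w = 1001 kg m⁻³, so the mass of water = 7.110×10^13 m³ × 1001 kg m⁻³ = 7.118×10^16 kg = 7.1×10^4 Gt (and the same mass of ice, by conservation).

≈ 7.1×10^4 Gt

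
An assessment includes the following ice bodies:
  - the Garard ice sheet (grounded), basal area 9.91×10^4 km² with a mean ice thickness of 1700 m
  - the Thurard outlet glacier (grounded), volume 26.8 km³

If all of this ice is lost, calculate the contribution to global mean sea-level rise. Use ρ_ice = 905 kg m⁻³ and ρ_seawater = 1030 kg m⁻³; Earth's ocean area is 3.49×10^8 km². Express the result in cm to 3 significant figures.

Garard: ice volume = 9.91×10^4 km² × 1700 m = 1.685×10^5 km³; 1.685×10^5 × (905/1030) = 1.480×10^5 km³ of water.
Thurard: 26.8 km³ × (905/1030) = 23.55 km³ of water.
Total added water ≈ 1.480×10^14 m³ over 3.49×10^14 m² → Δh = 0.424 m = 42.4 cm.

≈ 42.4 cm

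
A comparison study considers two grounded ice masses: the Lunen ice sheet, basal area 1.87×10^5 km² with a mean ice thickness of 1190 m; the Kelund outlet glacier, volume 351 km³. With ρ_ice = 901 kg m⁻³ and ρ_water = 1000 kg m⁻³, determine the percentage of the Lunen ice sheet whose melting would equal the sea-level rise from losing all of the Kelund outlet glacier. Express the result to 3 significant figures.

≈ 0.158 %

Equal sea-level rise means equal mass of meltwater, i.e. equal mass of ice lost.
Ice mass of Kelund: 3.163×10^14 kg; ice mass of Lunen: 2.005×10^17 kg.
Fraction required = 3.163×10^14 / 2.005×10^17 = 1.58×10^-3 → 0.158 %.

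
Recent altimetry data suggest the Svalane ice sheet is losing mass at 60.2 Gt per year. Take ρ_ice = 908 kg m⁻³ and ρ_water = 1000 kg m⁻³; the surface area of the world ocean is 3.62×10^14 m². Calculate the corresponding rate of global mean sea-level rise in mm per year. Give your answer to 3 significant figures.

ρ_w = 1000 kg m⁻³. Annual water volume added = 60.2 Gt / ρ_w = 6.020×10^13 kg / 1000 kg m⁻³ = 6.020×10^10 m³.
Δh per year = 6.020×10^10 / 3.62×10^14 = 1.66×10^-4 m = 0.166 mm.

≈ 0.166 mm/yr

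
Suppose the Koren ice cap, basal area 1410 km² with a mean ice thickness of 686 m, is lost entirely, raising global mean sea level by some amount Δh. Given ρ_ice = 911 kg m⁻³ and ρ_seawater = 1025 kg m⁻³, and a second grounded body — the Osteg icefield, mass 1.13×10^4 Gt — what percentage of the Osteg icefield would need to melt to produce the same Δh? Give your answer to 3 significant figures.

Equal sea-level rise means equal mass of meltwater, i.e. equal mass of ice lost.
Ice mass of Koren: 8.812×10^14 kg; ice mass of Osteg: 1.130×10^16 kg.
Fraction required = 8.812×10^14 / 1.130×10^16 = 0.0780 → 7.80 %.

≈ 7.80 %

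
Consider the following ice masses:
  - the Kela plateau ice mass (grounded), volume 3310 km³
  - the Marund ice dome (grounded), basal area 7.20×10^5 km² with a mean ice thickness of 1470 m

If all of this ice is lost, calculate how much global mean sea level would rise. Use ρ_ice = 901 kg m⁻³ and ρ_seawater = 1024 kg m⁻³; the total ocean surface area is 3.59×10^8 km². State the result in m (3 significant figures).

Kela: 3310 km³ × (901/1024) = 2912 km³ of water.
Marund: ice volume = 7.20×10^5 km² × 1470 m = 1.058×10^6 km³; 1.058×10^6 × (901/1024) = 9.313×10^5 km³ of water.
Total added water ≈ 9.342×10^14 m³ over 3.59×10^14 m² → Δh = 2.60 m.

≈ 2.60 m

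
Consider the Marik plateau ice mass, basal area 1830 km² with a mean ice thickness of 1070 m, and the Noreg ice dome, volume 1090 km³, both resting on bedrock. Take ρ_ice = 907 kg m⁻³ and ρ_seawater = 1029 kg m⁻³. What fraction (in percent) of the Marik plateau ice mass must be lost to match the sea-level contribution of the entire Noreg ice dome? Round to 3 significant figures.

≈ 55.7 %

Equal sea-level rise means equal mass of meltwater, i.e. equal mass of ice lost.
Ice mass of Noreg: 9.886×10^14 kg; ice mass of Marik: 1.776×10^15 kg.
Fraction required = 9.886×10^14 / 1.776×10^15 = 0.557 → 55.7 %.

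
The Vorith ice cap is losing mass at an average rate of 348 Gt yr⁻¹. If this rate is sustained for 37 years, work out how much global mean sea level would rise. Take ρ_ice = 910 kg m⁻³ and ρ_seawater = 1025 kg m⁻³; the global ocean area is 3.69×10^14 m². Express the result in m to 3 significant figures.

≈ 0.0340 m

Total mass lost = 348 Gt/yr × 37 yr = 1.288×10^4 Gt = 1.288×10^16 kg.
ρ_w = 1025 kg m⁻³, so water volume = 1.288×10^16 / 1025 = 1.256×10^13 m³.
Δh = 1.256×10^13 / 3.69×10^14 = 0.0340 m.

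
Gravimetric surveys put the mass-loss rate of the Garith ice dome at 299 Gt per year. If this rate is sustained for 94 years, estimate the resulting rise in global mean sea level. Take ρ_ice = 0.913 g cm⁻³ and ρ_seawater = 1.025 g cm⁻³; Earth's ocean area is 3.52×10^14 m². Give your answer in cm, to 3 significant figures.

Total mass lost = 299 Gt/yr × 94 yr = 2.811×10^4 Gt = 2.811×10^16 kg.
ρ_w = 1.025 g cm⁻³ = 1025 kg m⁻³, so water volume = 2.811×10^16 / 1025 = 2.742×10^13 m³.
Δh = 2.742×10^13 / 3.52×10^14 = 0.0779 m = 7.79 cm.

≈ 7.79 cm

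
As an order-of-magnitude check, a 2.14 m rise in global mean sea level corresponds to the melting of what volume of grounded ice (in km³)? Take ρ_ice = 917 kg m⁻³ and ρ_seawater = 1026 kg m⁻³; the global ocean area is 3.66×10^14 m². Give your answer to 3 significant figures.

≈ 8.76×10^5 km³

Required water volume = Δh × A = 2.14 m × 3.66×10^14 m² = 7.832×10^14 m³ = 7.832×10^5 km³.
Ice volume = water volume × ρ_w/ρ_ice = 7.832×10^5 × 1026/917 = 8.76×10^5 km³.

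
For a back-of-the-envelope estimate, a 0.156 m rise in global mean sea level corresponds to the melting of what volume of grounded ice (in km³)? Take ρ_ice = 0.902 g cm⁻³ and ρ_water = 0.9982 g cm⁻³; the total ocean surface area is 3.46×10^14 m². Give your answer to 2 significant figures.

≈ 6.0×10^4 km³

Required water volume = Δh × A = 0.156 m × 3.46×10^14 m² = 5.398×10^13 m³ = 5.398×10^4 km³.
Ice volume = water volume × ρ_w/ρ_ice = 5.398×10^4 × 998.2/902 = 6.0×10^4 km³.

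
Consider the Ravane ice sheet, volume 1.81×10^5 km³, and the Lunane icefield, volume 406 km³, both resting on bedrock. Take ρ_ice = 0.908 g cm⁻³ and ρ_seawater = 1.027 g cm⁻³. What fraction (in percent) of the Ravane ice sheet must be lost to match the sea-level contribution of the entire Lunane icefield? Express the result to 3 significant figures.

Equal sea-level rise means equal mass of meltwater, i.e. equal mass of ice lost.
Ice mass of Lunane: 3.686×10^14 kg; ice mass of Ravane: 1.643×10^17 kg.
Fraction required = 3.686×10^14 / 1.643×10^17 = 2.24×10^-3 → 0.224 %.

≈ 0.224 %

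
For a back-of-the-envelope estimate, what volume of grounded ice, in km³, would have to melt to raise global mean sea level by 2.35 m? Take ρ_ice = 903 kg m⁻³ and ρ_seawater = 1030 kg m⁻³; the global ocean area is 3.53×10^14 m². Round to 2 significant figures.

≈ 9.5×10^5 km³

Required water volume = Δh × A = 2.35 m × 3.53×10^14 m² = 8.296×10^14 m³ = 8.296×10^5 km³.
Ice volume = water volume × ρ_w/ρ_ice = 8.296×10^5 × 1030/903 = 9.5×10^5 km³.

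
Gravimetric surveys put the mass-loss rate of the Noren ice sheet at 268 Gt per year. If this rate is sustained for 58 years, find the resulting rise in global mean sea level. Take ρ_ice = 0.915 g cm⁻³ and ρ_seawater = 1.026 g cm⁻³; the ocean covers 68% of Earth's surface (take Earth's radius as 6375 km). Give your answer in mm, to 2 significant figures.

≈ 44 mm

Total mass lost = 268 Gt/yr × 58 yr = 1.554×10^4 Gt = 1.554×10^16 kg.
ρ_w = 1.026 g cm⁻³ = 1026 kg m⁻³, so water volume = 1.554×10^16 / 1026 = 1.515×10^13 m³.
Δh = 1.515×10^13 / 3.47×10^14 = 0.0436 m = 44 mm.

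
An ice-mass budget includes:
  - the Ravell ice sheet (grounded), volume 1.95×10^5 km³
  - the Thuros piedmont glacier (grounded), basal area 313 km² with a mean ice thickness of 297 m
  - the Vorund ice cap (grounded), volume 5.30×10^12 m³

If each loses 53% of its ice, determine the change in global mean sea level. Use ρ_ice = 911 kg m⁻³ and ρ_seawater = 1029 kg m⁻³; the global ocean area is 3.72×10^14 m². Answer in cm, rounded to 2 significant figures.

Ravell: 0.53 × 1.95×10^5 km³ × (911/1029) = 9.150×10^4 km³ of water.
Thuros: ice volume = 313 km² × 297 m = 92.96 km³; 0.53 × 92.96 × (911/1029) = 43.62 km³ of water.
Vorund: 0.53 × 5.30×10^12 m³ × (911/1029) = 2.487×10^12 m³ of water.
Total added water ≈ 9.403×10^13 m³ over 3.72×10^14 m² → Δh = 0.253 m = 25 cm.

≈ 25 cm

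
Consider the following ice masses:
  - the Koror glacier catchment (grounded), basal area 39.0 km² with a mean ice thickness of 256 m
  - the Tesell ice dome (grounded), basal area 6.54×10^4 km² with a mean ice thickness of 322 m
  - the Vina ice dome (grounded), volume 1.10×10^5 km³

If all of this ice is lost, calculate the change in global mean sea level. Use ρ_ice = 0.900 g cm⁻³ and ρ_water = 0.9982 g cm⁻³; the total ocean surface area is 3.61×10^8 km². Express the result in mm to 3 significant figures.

Koror: ice volume = 39.0 km² × 256 m = 9.984 km³; 9.984 × (900/998.2) = 9.002 km³ of water.
Tesell: ice volume = 6.54×10^4 km² × 322 m = 2.106×10^4 km³; 2.106×10^4 × (900/998.2) = 1.899×10^4 km³ of water.
Vina: 1.10×10^5 km³ × (900/998.2) = 9.918×10^4 km³ of water.
Total added water ≈ 1.182×10^14 m³ over 3.61×10^14 m² → Δh = 0.327 m = 327 mm.

≈ 327 mm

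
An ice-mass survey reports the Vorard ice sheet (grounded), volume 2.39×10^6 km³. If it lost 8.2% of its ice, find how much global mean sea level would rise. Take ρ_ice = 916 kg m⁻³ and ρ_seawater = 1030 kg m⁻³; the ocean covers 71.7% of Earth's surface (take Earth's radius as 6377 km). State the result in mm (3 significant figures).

Vorard: 0.082 × 2.39×10^6 km³ × (916/1030) = 1.743×10^5 km³ of water.
Spread over 3.66×10^14 m² of ocean, Δh = 1.743×10^14 / 3.66×10^14 = 0.476 m = 476 mm.

≈ 476 mm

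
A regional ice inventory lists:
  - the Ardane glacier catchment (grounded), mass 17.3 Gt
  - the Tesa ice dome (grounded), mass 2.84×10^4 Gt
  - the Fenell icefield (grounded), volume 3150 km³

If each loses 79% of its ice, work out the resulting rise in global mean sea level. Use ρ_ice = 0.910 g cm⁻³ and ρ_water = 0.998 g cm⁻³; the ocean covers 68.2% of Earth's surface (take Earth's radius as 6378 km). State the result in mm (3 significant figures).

Ardane: 0.79 × 17.3 Gt = 1.367×10^13 kg; dividing by ρ_w = 0.998 g cm⁻³ = 998 kg m⁻³ gives 1.369×10^10 m³ of water.
Tesa: 0.79 × 2.84×10^4 Gt = 2.244×10^16 kg; dividing by ρ_w = 998 kg m⁻³ gives 2.248×10^13 m³ of water.
Fenell: 0.79 × 3150 km³ × (910/998) = 2269 km³ of water.
Total added water ≈ 2.476×10^13 m³ over 3.49×10^14 m² → Δh = 0.0710 m = 71.0 mm.

≈ 71.0 mm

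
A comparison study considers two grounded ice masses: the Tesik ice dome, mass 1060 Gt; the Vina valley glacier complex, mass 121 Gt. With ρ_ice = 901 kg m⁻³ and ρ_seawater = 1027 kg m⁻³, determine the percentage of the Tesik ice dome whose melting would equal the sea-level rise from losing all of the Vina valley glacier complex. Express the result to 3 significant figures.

Equal sea-level rise means equal mass of meltwater, i.e. equal mass of ice lost.
Ice mass of Vina: 1.210×10^14 kg; ice mass of Tesik: 1.060×10^15 kg.
Fraction required = 1.210×10^14 / 1.060×10^15 = 0.114 → 11.4 %.

≈ 11.4 %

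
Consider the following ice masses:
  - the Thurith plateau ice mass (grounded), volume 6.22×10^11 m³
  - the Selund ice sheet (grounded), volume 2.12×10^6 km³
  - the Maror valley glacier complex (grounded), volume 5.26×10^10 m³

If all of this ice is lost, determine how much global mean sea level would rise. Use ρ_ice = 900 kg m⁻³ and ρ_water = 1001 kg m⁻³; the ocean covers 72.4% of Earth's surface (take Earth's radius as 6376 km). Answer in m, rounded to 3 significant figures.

≈ 5.16 m

Thurith: 6.22×10^11 m³ × (900/1001) = 5.592×10^11 m³ of water.
Selund: 2.12×10^6 km³ × (900/1001) = 1.906×10^6 km³ of water.
Maror: 5.26×10^10 m³ × (900/1001) = 4.729×10^10 m³ of water.
Total added water ≈ 1.907×10^15 m³ over 3.70×10^14 m² → Δh = 5.16 m.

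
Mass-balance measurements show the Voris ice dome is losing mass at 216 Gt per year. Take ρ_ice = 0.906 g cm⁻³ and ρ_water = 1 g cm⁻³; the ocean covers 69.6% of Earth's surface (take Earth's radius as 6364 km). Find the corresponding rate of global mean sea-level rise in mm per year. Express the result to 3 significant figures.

≈ 0.610 mm/yr

ρ_w = 1 g cm⁻³ = 1000 kg m⁻³. Annual water volume added = 216 Gt / ρ_w = 2.160×10^14 kg / 1000 kg m⁻³ = 2.160×10^11 m³.
Δh per year = 2.160×10^11 / 3.54×10^14 = 6.10×10^-4 m = 0.610 mm.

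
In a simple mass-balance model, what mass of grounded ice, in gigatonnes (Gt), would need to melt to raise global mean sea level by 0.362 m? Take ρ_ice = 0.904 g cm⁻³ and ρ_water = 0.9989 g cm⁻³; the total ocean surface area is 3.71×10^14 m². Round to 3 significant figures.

Required water volume = Δh × A = 0.362 m × 3.71×10^14 m² = 1.343×10^14 m³.
ρ_w = 0.9989 g cm⁻³ = 998.9 kg m⁻³, so the mass of water = 1.343×10^14 m³ × 998.9 kg m⁻³ = 1.342×10^17 kg = 1.34×10^5 Gt (and the same mass of ice, by conservation).

≈ 1.34×10^5 Gt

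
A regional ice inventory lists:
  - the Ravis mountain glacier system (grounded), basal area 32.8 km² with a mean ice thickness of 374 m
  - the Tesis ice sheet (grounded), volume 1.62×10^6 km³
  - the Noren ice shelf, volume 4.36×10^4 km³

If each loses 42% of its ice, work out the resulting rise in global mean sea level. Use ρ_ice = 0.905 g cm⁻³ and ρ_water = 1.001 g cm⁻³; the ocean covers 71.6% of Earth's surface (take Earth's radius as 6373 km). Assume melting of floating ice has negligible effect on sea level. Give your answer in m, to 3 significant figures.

≈ 1.68 m

Ravis: ice volume = 32.8 km² × 374 m = 12.27 km³; 0.42 × 12.27 × (905/1001) = 4.658 km³ of water.
Tesis: 0.42 × 1.62×10^6 km³ × (905/1001) = 6.151×10^5 km³ of water.
The Noren ice shelf is floating and already displaces its own weight of water, so its melt adds essentially nothing to sea level.
Total added water ≈ 6.152×10^14 m³ over 3.65×10^14 m² → Δh = 1.68 m.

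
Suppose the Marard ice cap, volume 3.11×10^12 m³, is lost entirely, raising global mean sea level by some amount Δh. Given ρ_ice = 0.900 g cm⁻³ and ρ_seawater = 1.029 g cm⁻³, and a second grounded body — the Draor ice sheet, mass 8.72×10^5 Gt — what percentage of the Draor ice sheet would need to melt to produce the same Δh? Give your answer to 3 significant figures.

≈ 0.321 %

Equal sea-level rise means equal mass of meltwater, i.e. equal mass of ice lost.
Ice mass of Marard: 2.799×10^15 kg; ice mass of Draor: 8.720×10^17 kg.
Fraction required = 2.799×10^15 / 8.720×10^17 = 3.21×10^-3 → 0.321 %.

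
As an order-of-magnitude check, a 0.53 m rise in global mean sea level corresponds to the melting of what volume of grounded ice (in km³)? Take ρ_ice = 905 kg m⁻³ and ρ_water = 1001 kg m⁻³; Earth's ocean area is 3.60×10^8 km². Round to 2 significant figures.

Required water volume = Δh × A = 0.53 m × 3.60×10^14 m² = 1.908×10^14 m³ = 1.908×10^5 km³.
Ice volume = water volume × ρ_w/ρ_ice = 1.908×10^5 × 1001/905 = 2.1×10^5 km³.

≈ 2.1×10^5 km³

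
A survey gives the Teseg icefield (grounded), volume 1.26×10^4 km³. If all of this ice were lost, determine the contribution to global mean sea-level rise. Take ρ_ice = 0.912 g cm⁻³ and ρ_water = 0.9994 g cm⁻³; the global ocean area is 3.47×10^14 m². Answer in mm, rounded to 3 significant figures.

Teseg: 1.26×10^4 km³ × (912/999.4) = 1.150×10^4 km³ of water.
Spread over 3.47×10^14 m² of ocean, Δh = 1.150×10^13 / 3.47×10^14 = 0.0331 m = 33.1 mm.

≈ 33.1 mm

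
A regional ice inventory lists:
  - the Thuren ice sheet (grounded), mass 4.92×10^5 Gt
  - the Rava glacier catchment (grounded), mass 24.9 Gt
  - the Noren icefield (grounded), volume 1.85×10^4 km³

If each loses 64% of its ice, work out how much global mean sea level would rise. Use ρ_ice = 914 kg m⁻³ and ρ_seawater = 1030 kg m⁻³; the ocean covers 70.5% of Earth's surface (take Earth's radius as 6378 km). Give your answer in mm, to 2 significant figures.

≈ 880 mm

Thuren: 0.64 × 4.92×10^5 Gt = 3.149×10^17 kg; dividing by ρ_w = 1030 kg m⁻³ gives 3.057×10^14 m³ of water.
Rava: 0.64 × 24.9 Gt = 1.594×10^13 kg; dividing by ρ_w = 1030 kg m⁻³ gives 1.547×10^10 m³ of water.
Noren: 0.64 × 1.85×10^4 km³ × (914/1030) = 1.051×10^4 km³ of water.
Total added water ≈ 3.162×10^14 m³ over 3.60×10^14 m² → Δh = 0.877 m = 880 mm.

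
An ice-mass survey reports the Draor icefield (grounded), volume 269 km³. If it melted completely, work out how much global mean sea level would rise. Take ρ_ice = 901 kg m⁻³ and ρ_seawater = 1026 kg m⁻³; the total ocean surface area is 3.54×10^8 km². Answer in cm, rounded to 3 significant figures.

Draor: 269 km³ × (901/1026) = 236.2 km³ of water.
Spread over 3.54×10^14 m² of ocean, Δh = 2.362×10^11 / 3.54×10^14 = 6.67×10^-4 m = 0.0667 cm.

≈ 0.0667 cm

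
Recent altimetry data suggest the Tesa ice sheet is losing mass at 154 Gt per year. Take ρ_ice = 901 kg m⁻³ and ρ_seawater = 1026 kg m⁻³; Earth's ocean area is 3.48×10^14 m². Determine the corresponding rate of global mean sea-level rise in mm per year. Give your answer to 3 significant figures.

ρ_w = 1026 kg m⁻³. Annual water volume added = 154 Gt / ρ_w = 1.540×10^14 kg / 1026 kg m⁻³ = 1.501×10^11 m³.
Δh per year = 1.501×10^11 / 3.48×10^14 = 4.31×10^-4 m = 0.431 mm.

≈ 0.431 mm/yr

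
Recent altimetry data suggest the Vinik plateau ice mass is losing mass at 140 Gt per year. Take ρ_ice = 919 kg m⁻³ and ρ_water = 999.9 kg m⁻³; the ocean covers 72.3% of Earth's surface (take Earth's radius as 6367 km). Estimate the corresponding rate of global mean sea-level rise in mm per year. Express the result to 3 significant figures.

ρ_w = 999.9 kg m⁻³. Annual water volume added = 140 Gt / ρ_w = 1.400×10^14 kg / 999.9 kg m⁻³ = 1.400×10^11 m³.
Δh per year = 1.400×10^11 / 3.68×10^14 = 3.80×10^-4 m = 0.380 mm.

≈ 0.380 mm/yr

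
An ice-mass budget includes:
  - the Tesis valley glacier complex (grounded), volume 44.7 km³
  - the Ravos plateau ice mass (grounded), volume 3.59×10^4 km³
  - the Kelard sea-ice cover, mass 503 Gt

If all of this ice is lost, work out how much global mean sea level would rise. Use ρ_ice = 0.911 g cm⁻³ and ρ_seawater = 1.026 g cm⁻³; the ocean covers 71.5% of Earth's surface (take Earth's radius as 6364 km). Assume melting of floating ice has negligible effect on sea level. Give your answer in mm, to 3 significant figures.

≈ 87.7 mm

Tesis: 44.7 km³ × (911/1026) = 39.69 km³ of water.
Ravos: 3.59×10^4 km³ × (911/1026) = 3.188×10^4 km³ of water.
The Kelard sea-ice cover is floating and already displaces its own weight of water, so its melt adds essentially nothing to sea level.
Total added water ≈ 3.192×10^13 m³ over 3.64×10^14 m² → Δh = 0.0877 m = 87.7 mm.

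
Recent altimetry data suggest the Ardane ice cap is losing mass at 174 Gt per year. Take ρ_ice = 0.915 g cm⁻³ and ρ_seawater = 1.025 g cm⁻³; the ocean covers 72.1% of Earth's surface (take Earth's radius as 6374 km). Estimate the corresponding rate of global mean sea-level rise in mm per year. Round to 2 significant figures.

ρ_w = 1.025 g cm⁻³ = 1025 kg m⁻³. Annual water volume added = 174 Gt / ρ_w = 1.740×10^14 kg / 1025 kg m⁻³ = 1.698×10^11 m³.
Δh per year = 1.698×10^11 / 3.68×10^14 = 4.61×10^-4 m = 0.46 mm.

≈ 0.46 mm/yr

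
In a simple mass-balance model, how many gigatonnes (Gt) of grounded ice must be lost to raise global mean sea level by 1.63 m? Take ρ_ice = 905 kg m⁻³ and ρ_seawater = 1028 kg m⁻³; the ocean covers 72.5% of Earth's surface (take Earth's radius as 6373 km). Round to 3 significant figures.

Required water volume = Δh × A = 1.63 m × 3.70×10^14 m² = 6.031×10^14 m³.
ρ_w = 1028 kg m⁻³, so the mass of water = 6.031×10^14 m³ × 1028 kg m⁻³ = 6.200×10^17 kg = 6.20×10^5 Gt (and the same mass of ice, by conservation).

≈ 6.20×10^5 Gt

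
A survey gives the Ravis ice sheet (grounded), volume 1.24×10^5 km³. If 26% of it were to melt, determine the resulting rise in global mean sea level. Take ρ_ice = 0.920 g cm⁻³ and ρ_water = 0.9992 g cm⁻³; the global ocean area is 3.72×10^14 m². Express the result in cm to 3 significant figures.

Ravis: 0.26 × 1.24×10^5 km³ × (920/999.2) = 2.968×10^4 km³ of water.
Spread over 3.72×10^14 m² of ocean, Δh = 2.968×10^13 / 3.72×10^14 = 0.0798 m = 7.98 cm.

≈ 7.98 cm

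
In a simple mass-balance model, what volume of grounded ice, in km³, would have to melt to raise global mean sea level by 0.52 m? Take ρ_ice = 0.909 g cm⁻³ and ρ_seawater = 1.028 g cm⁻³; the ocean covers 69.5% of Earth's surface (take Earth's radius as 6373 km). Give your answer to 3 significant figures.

Required water volume = Δh × A = 0.52 m × 3.55×10^14 m² = 1.845×10^14 m³ = 1.845×10^5 km³.
Ice volume = water volume × ρ_w/ρ_ice = 1.845×10^5 × 1028/909 = 2.09×10^5 km³.

≈ 2.09×10^5 km³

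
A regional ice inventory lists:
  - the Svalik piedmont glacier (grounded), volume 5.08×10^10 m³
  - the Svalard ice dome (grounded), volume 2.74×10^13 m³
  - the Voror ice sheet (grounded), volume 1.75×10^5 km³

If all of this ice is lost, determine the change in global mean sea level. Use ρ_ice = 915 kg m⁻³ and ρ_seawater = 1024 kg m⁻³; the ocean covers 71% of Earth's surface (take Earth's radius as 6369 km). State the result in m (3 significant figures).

≈ 0.500 m

Svalik: 5.08×10^10 m³ × (915/1024) = 4.539×10^10 m³ of water.
Svalard: 2.74×10^13 m³ × (915/1024) = 2.448×10^13 m³ of water.
Voror: 1.75×10^5 km³ × (915/1024) = 1.564×10^5 km³ of water.
Total added water ≈ 1.809×10^14 m³ over 3.62×10^14 m² → Δh = 0.500 m.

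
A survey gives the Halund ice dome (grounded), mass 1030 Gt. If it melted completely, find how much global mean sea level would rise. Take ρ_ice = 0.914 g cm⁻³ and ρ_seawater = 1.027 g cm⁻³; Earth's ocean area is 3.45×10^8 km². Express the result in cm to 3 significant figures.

Halund: 1030 Gt = 1.030×10^15 kg; dividing by ρ_w = 1.027 g cm⁻³ = 1027 kg m⁻³ gives 1.003×10^12 m³ of water.
Spread over 3.45×10^14 m² of ocean, Δh = 1.003×10^12 / 3.45×10^14 = 2.91×10^-3 m = 0.291 cm.

≈ 0.291 cm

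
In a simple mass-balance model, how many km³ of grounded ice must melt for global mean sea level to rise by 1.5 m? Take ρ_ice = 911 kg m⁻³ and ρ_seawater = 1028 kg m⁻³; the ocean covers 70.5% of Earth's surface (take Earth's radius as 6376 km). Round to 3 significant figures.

≈ 6.10×10^5 km³

Required water volume = Δh × A = 1.5 m × 3.60×10^14 m² = 5.402×10^14 m³ = 5.402×10^5 km³.
Ice volume = water volume × ρ_w/ρ_ice = 5.402×10^5 × 1028/911 = 6.10×10^5 km³.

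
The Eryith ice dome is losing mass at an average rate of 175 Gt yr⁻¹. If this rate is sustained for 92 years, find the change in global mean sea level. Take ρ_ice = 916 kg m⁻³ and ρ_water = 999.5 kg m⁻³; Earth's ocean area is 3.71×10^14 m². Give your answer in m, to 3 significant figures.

≈ 0.0434 m

Total mass lost = 175 Gt/yr × 92 yr = 1.610×10^4 Gt = 1.610×10^16 kg.
ρ_w = 999.5 kg m⁻³, so water volume = 1.610×10^16 / 999.5 = 1.611×10^13 m³.
Δh = 1.611×10^13 / 3.71×10^14 = 0.0434 m.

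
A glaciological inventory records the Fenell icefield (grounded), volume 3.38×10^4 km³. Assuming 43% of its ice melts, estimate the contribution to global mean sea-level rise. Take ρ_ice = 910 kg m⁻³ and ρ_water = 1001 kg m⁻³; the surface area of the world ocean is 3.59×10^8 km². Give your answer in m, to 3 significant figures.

≈ 0.0368 m

Fenell: 0.43 × 3.38×10^4 km³ × (910/1001) = 1.321×10^4 km³ of water.
Spread over 3.59×10^14 m² of ocean, Δh = 1.321×10^13 / 3.59×10^14 = 0.0368 m.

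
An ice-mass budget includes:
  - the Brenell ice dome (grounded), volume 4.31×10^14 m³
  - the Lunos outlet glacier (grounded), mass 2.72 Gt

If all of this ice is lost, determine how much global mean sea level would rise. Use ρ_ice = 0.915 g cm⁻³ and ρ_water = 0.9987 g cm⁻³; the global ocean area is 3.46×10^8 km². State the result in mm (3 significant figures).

≈ 1140 mm

Brenell: 4.31×10^14 m³ × (915/998.7) = 3.949×10^14 m³ of water.
Lunos: 2.72 Gt = 2.720×10^12 kg; dividing by ρ_w = 0.9987 g cm⁻³ = 998.7 kg m⁻³ gives 2.724×10^9 m³ of water.
Total added water ≈ 3.949×10^14 m³ over 3.46×10^14 m² → Δh = 1.14 m = 1140 mm.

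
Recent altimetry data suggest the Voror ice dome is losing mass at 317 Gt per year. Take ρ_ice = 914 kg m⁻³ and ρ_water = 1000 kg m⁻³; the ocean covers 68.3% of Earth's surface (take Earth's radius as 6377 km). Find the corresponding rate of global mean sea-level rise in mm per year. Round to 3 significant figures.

≈ 0.908 mm/yr

ρ_w = 1000 kg m⁻³. Annual water volume added = 317 Gt / ρ_w = 3.170×10^14 kg / 1000 kg m⁻³ = 3.170×10^11 m³.
Δh per year = 3.170×10^11 / 3.49×10^14 = 9.08×10^-4 m = 0.908 mm.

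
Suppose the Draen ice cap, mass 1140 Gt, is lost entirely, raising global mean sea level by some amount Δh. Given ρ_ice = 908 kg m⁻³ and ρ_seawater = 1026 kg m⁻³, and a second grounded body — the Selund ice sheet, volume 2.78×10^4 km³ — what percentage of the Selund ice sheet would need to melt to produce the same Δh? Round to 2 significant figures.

≈ 4.5 %

Equal sea-level rise means equal mass of meltwater, i.e. equal mass of ice lost.
Ice mass of Draen: 1.140×10^15 kg; ice mass of Selund: 2.524×10^16 kg.
Fraction required = 1.140×10^15 / 2.524×10^16 = 0.0452 → 4.5 %.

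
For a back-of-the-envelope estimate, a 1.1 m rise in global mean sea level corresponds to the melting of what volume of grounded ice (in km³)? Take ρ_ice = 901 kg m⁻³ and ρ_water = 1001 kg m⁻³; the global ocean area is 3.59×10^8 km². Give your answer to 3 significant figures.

≈ 4.39×10^5 km³

Required water volume = Δh × A = 1.1 m × 3.59×10^14 m² = 3.949×10^14 m³ = 3.949×10^5 km³.
Ice volume = water volume × ρ_w/ρ_ice = 3.949×10^5 × 1001/901 = 4.39×10^5 km³.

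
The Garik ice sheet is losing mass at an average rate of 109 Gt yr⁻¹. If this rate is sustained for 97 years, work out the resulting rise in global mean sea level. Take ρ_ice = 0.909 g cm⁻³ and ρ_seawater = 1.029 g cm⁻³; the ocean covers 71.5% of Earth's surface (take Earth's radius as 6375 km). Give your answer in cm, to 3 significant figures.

Total mass lost = 109 Gt/yr × 97 yr = 1.057×10^4 Gt = 1.057×10^16 kg.
ρ_w = 1.029 g cm⁻³ = 1029 kg m⁻³, so water volume = 1.057×10^16 / 1029 = 1.028×10^13 m³.
Δh = 1.028×10^13 / 3.65×10^14 = 0.0281 m = 2.81 cm.

≈ 2.81 cm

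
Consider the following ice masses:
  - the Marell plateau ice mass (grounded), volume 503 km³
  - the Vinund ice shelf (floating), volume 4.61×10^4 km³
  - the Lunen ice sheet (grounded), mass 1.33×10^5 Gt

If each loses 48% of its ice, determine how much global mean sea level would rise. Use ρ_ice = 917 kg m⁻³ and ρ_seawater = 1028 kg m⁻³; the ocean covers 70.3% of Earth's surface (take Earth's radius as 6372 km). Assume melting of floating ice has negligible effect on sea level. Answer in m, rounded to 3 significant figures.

≈ 0.174 m

Marell: 0.48 × 503 km³ × (917/1028) = 215.4 km³ of water.
The Vinund ice shelf is floating and already displaces its own weight of water, so its melt adds essentially nothing to sea level.
Lunen: 0.48 × 1.33×10^5 Gt = 6.384×10^16 kg; dividing by ρ_w = 1028 kg m⁻³ gives 6.210×10^13 m³ of water.
Total added water ≈ 6.232×10^13 m³ over 3.59×10^14 m² → Δh = 0.174 m.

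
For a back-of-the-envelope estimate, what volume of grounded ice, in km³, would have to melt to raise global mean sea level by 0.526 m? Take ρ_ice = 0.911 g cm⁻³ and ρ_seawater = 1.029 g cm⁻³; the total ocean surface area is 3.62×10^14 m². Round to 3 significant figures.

Required water volume = Δh × A = 0.526 m × 3.62×10^14 m² = 1.904×10^14 m³ = 1.904×10^5 km³.
Ice volume = water volume × ρ_w/ρ_ice = 1.904×10^5 × 1029/911 = 2.15×10^5 km³.

≈ 2.15×10^5 km³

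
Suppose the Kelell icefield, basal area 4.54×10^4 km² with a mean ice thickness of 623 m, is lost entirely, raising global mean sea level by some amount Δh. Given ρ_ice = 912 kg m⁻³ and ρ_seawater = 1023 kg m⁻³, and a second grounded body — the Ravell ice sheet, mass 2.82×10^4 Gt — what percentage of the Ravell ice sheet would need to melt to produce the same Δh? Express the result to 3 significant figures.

≈ 91.5 %

Equal sea-level rise means equal mass of meltwater, i.e. equal mass of ice lost.
Ice mass of Kelell: 2.580×10^16 kg; ice mass of Ravell: 2.820×10^16 kg.
Fraction required = 2.580×10^16 / 2.820×10^16 = 0.915 → 91.5 %.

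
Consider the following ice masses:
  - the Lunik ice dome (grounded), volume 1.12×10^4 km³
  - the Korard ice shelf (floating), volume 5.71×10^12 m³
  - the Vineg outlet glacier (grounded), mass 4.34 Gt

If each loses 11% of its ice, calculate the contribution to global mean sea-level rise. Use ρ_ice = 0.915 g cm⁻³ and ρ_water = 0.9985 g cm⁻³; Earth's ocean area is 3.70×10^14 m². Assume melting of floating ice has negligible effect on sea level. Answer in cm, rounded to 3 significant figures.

Lunik: 0.11 × 1.12×10^4 km³ × (915/998.5) = 1129 km³ of water.
The Korard ice shelf is floating and already displaces its own weight of water, so its melt adds essentially nothing to sea level.
Vineg: 0.11 × 4.34 Gt = 4.774×10^11 kg; dividing by ρ_w = 0.9985 g cm⁻³ = 998.5 kg m⁻³ gives 4.781×10^8 m³ of water.
Total added water ≈ 1.129×10^12 m³ over 3.70×10^14 m² → Δh = 3.05×10^-3 m = 0.305 cm.

≈ 0.305 cm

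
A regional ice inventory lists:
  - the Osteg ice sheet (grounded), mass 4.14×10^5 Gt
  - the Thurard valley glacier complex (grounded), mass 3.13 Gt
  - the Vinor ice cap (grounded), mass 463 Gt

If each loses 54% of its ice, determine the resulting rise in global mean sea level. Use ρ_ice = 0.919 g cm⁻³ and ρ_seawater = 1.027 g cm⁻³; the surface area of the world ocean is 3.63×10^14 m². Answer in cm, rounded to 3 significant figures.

≈ 60.0 cm

Osteg: 0.54 × 4.14×10^5 Gt = 2.236×10^17 kg; dividing by ρ_w = 1.027 g cm⁻³ = 1027 kg m⁻³ gives 2.177×10^14 m³ of water.
Thurard: 0.54 × 3.13 Gt = 1.690×10^12 kg; dividing by ρ_w = 1027 kg m⁻³ gives 1.646×10^9 m³ of water.
Vinor: 0.54 × 463 Gt = 2.500×10^14 kg; dividing by ρ_w = 1027 kg m⁻³ gives 2.434×10^11 m³ of water.
Total added water ≈ 2.179×10^14 m³ over 3.63×10^14 m² → Δh = 0.600 m = 60.0 cm.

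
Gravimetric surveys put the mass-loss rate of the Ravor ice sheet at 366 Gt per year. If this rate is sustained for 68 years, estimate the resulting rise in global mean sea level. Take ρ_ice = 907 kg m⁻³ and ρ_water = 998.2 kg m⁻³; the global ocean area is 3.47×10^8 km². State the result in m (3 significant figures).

Total mass lost = 366 Gt/yr × 68 yr = 2.489×10^4 Gt = 2.489×10^16 kg.
ρ_w = 998.2 kg m⁻³, so water volume = 2.489×10^16 / 998.2 = 2.493×10^13 m³.
Δh = 2.493×10^13 / 3.47×10^14 = 0.0719 m.

≈ 0.0719 m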